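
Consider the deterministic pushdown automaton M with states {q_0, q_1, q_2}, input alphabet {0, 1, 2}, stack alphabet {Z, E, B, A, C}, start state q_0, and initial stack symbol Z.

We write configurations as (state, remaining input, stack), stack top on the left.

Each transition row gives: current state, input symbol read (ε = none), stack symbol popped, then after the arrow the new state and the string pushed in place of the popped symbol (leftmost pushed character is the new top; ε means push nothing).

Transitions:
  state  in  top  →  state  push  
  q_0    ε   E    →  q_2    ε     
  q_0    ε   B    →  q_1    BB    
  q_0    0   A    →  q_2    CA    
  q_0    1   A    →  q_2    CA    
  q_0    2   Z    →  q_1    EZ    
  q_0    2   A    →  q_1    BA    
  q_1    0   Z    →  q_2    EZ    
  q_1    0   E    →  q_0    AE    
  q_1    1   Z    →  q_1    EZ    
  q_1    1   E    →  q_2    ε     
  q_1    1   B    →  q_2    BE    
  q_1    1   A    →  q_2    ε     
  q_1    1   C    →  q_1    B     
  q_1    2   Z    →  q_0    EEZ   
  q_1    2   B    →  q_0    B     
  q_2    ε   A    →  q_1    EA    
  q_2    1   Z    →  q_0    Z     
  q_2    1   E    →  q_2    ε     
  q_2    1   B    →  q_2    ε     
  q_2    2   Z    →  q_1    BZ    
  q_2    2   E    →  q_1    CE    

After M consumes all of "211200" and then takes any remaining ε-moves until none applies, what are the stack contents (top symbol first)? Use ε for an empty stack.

(q_0, 211200, Z)
  read 2, top Z: go to q_1, push EZ → (q_1, 11200, EZ)
  read 1, top E: go to q_2, push ε → (q_2, 1200, Z)
  read 1, top Z: go to q_0, push Z → (q_0, 200, Z)
  read 2, top Z: go to q_1, push EZ → (q_1, 00, EZ)
  read 0, top E: go to q_0, push AE → (q_0, 0, AEZ)
  read 0, top A: go to q_2, push CA → (q_2, ε, CAEZ)
All input consumed in state q_2 with stack CAEZ.

CAEZ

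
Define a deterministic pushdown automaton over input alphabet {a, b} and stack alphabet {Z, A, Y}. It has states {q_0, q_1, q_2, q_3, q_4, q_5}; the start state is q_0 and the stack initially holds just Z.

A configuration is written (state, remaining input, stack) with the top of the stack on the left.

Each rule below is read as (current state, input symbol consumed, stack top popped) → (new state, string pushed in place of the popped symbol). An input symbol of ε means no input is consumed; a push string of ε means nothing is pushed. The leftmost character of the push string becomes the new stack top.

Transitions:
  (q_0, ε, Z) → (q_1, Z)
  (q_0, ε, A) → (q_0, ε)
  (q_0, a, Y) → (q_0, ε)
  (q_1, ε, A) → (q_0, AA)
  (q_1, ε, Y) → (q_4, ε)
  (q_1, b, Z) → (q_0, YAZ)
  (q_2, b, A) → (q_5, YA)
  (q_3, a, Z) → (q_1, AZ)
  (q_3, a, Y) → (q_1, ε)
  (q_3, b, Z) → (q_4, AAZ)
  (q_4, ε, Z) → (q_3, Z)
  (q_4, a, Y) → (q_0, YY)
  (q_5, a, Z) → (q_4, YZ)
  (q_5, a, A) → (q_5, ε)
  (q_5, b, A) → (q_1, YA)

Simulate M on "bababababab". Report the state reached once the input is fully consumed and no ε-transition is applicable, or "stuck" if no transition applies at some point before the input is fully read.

q_0

(q_0, bababababab, Z)
  ε-move, top Z: go to q_1, push Z → (q_1, bababababab, Z)
  read b, top Z: go to q_0, push YAZ → (q_0, ababababab, YAZ)
  read a, top Y: go to q_0, push ε → (q_0, babababab, AZ)
  ε-move, top A: go to q_0, push ε → (q_0, babababab, Z)
  ε-move, top Z: go to q_1, push Z → (q_1, babababab, Z)
  read b, top Z: go to q_0, push YAZ → (q_0, abababab, YAZ)
  read a, top Y: go to q_0, push ε → (q_0, bababab, AZ)
  ε-move, top A: go to q_0, push ε → (q_0, bababab, Z)
  ε-move, top Z: go to q_1, push Z → (q_1, bababab, Z)
  read b, top Z: go to q_0, push YAZ → (q_0, ababab, YAZ)
  read a, top Y: go to q_0, push ε → (q_0, babab, AZ)
  ε-move, top A: go to q_0, push ε → (q_0, babab, Z)
  ε-move, top Z: go to q_1, push Z → (q_1, babab, Z)
  read b, top Z: go to q_0, push YAZ → (q_0, abab, YAZ)
  read a, top Y: go to q_0, push ε → (q_0, bab, AZ)
  ε-move, top A: go to q_0, push ε → (q_0, bab, Z)
  ε-move, top Z: go to q_1, push Z → (q_1, bab, Z)
  read b, top Z: go to q_0, push YAZ → (q_0, ab, YAZ)
  read a, top Y: go to q_0, push ε → (q_0, b, AZ)
  ε-move, top A: go to q_0, push ε → (q_0, b, Z)
  ε-move, top Z: go to q_1, push Z → (q_1, b, Z)
  read b, top Z: go to q_0, push YAZ → (q_0, ε, YAZ)
All input consumed; M is in state q_0.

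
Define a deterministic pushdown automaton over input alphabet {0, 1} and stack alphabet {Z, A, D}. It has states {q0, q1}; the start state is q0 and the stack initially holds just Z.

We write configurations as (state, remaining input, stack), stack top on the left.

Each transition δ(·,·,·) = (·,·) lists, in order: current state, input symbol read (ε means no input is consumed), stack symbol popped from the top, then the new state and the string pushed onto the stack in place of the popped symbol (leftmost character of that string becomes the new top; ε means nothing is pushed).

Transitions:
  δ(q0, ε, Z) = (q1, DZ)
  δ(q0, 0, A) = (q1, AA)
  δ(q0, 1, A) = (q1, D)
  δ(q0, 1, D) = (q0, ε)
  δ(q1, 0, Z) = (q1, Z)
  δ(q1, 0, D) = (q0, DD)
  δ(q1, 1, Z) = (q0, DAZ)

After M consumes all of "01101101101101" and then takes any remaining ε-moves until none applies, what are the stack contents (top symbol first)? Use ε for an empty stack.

(q0, 01101101101101, Z)
  ε-move, top Z: go to q1, push DZ → (q1, 01101101101101, DZ)
  read 0, top D: go to q0, push DD → (q0, 1101101101101, DDZ)
  read 1, top D: go to q0, push ε → (q0, 101101101101, DZ)
  read 1, top D: go to q0, push ε → (q0, 01101101101, Z)
  ε-move, top Z: go to q1, push DZ → (q1, 01101101101, DZ)
  read 0, top D: go to q0, push DD → (q0, 1101101101, DDZ)
  read 1, top D: go to q0, push ε → (q0, 101101101, DZ)
  read 1, top D: go to q0, push ε → (q0, 01101101, Z)
  ε-move, top Z: go to q1, push DZ → (q1, 01101101, DZ)
  read 0, top D: go to q0, push DD → (q0, 1101101, DDZ)
  read 1, top D: go to q0, push ε → (q0, 101101, DZ)
  read 1, top D: go to q0, push ε → (q0, 01101, Z)
  ε-move, top Z: go to q1, push DZ → (q1, 01101, DZ)
  read 0, top D: go to q0, push DD → (q0, 1101, DDZ)
  read 1, top D: go to q0, push ε → (q0, 101, DZ)
  read 1, top D: go to q0, push ε → (q0, 01, Z)
  ε-move, top Z: go to q1, push DZ → (q1, 01, DZ)
  read 0, top D: go to q0, push DD → (q0, 1, DDZ)
  read 1, top D: go to q0, push ε → (q0, ε, DZ)
All input consumed in state q0 with stack DZ.

DZ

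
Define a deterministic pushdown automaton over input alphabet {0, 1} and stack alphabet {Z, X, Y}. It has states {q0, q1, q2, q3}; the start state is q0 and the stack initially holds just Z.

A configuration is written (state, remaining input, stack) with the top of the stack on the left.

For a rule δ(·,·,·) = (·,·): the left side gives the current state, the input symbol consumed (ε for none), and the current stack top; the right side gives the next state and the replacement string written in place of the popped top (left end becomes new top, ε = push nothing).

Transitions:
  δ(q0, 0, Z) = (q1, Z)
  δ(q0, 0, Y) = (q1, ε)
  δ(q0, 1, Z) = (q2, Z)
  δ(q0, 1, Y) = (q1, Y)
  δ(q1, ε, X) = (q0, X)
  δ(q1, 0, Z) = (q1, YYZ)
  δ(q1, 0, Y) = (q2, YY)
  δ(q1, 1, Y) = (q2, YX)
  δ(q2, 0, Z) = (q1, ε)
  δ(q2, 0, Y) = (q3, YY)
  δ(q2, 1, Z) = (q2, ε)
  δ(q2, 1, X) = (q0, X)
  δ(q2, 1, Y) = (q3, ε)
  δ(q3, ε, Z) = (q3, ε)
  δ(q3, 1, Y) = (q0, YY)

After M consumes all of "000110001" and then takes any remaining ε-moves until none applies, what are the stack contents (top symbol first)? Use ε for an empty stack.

YYYYYZ

(q0, 000110001, Z) ⊢ (q1, 00110001, Z) ⊢ (q1, 0110001, YYZ) ⊢ (q2, 110001, YYYZ) ⊢ (q3, 10001, YYZ) ⊢ (q0, 0001, YYYZ) ⊢ (q1, 001, YYZ) ⊢ (q2, 01, YYYZ) ⊢ (q3, 1, YYYYZ) ⊢ (q0, ε, YYYYYZ)
All input consumed in state q0 with stack YYYYYZ.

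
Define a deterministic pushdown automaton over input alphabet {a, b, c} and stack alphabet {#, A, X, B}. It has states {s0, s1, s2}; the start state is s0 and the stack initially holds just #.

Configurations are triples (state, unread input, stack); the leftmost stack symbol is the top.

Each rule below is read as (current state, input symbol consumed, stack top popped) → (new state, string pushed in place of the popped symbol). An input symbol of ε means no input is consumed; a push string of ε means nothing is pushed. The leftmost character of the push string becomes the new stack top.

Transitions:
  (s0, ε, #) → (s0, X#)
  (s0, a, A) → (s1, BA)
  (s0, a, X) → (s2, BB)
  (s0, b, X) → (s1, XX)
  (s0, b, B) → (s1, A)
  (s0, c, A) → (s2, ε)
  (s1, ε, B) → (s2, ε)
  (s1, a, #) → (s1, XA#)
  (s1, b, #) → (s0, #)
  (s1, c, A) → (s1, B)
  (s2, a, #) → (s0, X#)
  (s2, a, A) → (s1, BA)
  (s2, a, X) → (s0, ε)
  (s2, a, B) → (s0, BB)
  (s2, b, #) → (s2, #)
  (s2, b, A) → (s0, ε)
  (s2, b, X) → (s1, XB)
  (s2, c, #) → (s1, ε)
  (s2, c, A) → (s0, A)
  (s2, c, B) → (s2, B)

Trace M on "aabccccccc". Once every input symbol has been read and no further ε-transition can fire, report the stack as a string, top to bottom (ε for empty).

(s0, aabccccccc, #)
  ε-move, top #: go to s0, push X# → (s0, aabccccccc, X#)
  read a, top X: go to s2, push BB → (s2, abccccccc, BB#)
  read a, top B: go to s0, push BB → (s0, bccccccc, BBB#)
  read b, top B: go to s1, push A → (s1, ccccccc, ABB#)
  read c, top A: go to s1, push B → (s1, cccccc, BBB#)
  ε-move, top B: go to s2, push ε → (s2, cccccc, BB#)
  read c, top B: go to s2, push B → (s2, ccccc, BB#)
  read c, top B: go to s2, push B → (s2, cccc, BB#)
  read c, top B: go to s2, push B → (s2, ccc, BB#)
  read c, top B: go to s2, push B → (s2, cc, BB#)
  read c, top B: go to s2, push B → (s2, c, BB#)
  read c, top B: go to s2, push B → (s2, ε, BB#)
All input consumed in state s2 with stack BB#.

BB#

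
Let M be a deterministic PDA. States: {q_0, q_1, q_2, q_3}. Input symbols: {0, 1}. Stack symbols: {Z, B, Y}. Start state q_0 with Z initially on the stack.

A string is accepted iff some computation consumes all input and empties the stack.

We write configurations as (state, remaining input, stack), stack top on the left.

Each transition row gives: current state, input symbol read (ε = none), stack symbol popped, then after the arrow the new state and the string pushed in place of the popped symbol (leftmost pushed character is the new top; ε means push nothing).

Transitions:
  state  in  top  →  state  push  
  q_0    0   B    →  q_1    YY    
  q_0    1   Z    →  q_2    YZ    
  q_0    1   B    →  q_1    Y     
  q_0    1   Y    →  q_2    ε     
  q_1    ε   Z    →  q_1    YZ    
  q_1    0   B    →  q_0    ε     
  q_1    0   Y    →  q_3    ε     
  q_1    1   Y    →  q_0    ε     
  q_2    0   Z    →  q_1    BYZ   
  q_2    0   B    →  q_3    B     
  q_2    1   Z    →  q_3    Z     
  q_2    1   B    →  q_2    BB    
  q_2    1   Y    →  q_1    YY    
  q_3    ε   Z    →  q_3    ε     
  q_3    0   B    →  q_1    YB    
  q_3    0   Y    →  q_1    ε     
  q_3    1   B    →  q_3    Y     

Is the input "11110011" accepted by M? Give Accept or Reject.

Accept

(q_0, 11110011, Z) ⊢ (q_2, 1110011, YZ) ⊢ (q_1, 110011, YYZ) ⊢ (q_0, 10011, YZ) ⊢ (q_2, 0011, Z) ⊢ (q_1, 011, BYZ) ⊢ (q_0, 11, YZ) ⊢ (q_2, 1, Z) ⊢ (q_3, ε, Z) ⊢ (q_3, ε, ε)
All input consumed and the stack is empty.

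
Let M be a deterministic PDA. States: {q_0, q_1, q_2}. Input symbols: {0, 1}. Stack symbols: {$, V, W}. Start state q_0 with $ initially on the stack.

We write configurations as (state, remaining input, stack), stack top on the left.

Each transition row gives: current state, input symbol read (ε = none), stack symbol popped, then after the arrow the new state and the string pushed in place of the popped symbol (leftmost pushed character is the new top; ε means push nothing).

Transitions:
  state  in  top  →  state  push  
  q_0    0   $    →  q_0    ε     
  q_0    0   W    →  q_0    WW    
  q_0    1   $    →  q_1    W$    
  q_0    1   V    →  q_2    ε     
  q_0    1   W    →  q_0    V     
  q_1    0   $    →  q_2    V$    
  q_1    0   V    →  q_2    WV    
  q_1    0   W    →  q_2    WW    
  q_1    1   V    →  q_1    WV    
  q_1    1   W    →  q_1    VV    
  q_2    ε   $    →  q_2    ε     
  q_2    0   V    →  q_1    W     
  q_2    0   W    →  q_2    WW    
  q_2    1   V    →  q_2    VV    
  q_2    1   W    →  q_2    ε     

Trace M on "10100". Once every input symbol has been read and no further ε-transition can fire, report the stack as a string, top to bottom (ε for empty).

(q_0, 10100, $)
  read 1, top $: go to q_1, push W$ → (q_1, 0100, W$)
  read 0, top W: go to q_2, push WW → (q_2, 100, WW$)
  read 1, top W: go to q_2, push ε → (q_2, 00, W$)
  read 0, top W: go to q_2, push WW → (q_2, 0, WW$)
  read 0, top W: go to q_2, push WW → (q_2, ε, WWW$)
All input consumed in state q_2 with stack WWW$.

WWW$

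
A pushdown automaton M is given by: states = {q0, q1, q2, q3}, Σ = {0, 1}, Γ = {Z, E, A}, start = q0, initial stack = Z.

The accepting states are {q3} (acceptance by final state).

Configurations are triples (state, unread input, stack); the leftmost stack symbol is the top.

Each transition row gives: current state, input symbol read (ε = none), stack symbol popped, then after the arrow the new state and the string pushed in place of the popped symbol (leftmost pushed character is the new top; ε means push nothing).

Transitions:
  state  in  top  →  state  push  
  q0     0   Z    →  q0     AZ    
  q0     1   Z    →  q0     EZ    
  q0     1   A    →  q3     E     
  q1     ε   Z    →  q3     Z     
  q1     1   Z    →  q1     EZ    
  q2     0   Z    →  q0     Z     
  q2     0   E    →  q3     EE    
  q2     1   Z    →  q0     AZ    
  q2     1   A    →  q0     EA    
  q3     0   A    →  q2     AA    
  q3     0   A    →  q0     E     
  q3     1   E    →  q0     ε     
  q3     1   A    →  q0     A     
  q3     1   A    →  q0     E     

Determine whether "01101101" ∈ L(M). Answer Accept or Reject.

One accepting computation: (q0, 01101101, Z) ⊢ (q0, 1101101, AZ) ⊢ (q3, 101101, EZ) ⊢ (q0, 01101, Z) ⊢ (q0, 1101, AZ) ⊢ (q3, 101, EZ) ⊢ (q0, 01, Z) ⊢ (q0, 1, AZ) ⊢ (q3, ε, EZ)
All input consumed and state q3 ∈ F.

Accept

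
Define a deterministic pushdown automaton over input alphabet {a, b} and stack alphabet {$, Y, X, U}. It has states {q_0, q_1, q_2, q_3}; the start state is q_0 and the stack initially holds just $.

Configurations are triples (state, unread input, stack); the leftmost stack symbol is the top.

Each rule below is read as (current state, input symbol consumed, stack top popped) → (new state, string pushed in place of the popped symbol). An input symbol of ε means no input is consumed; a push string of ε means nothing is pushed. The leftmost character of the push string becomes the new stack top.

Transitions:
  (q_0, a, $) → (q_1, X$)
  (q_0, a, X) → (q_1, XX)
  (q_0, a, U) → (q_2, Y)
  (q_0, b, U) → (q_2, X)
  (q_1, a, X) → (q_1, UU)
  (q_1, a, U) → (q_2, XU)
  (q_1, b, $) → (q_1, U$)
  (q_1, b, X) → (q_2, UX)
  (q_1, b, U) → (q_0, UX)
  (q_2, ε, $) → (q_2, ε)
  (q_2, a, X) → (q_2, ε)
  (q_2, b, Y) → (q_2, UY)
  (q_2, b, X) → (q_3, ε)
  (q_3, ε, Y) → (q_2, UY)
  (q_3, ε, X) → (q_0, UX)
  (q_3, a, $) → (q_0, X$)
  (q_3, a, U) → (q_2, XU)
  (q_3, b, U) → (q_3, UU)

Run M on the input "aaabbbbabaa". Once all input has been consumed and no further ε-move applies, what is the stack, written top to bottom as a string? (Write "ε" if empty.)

(q_0, aaabbbbabaa, $)
  read a, top $: go to q_1, push X$ → (q_1, aabbbbabaa, X$)
  read a, top X: go to q_1, push UU → (q_1, abbbbabaa, UU$)
  read a, top U: go to q_2, push XU → (q_2, bbbbabaa, XUU$)
  read b, top X: go to q_3, push ε → (q_3, bbbabaa, UU$)
  read b, top U: go to q_3, push UU → (q_3, bbabaa, UUU$)
  read b, top U: go to q_3, push UU → (q_3, babaa, UUUU$)
  read b, top U: go to q_3, push UU → (q_3, abaa, UUUUU$)
  read a, top U: go to q_2, push XU → (q_2, baa, XUUUUU$)
  read b, top X: go to q_3, push ε → (q_3, aa, UUUUU$)
  read a, top U: go to q_2, push XU → (q_2, a, XUUUUU$)
  read a, top X: go to q_2, push ε → (q_2, ε, UUUUU$)
All input consumed in state q_2 with stack UUUUU$.

UUUUU$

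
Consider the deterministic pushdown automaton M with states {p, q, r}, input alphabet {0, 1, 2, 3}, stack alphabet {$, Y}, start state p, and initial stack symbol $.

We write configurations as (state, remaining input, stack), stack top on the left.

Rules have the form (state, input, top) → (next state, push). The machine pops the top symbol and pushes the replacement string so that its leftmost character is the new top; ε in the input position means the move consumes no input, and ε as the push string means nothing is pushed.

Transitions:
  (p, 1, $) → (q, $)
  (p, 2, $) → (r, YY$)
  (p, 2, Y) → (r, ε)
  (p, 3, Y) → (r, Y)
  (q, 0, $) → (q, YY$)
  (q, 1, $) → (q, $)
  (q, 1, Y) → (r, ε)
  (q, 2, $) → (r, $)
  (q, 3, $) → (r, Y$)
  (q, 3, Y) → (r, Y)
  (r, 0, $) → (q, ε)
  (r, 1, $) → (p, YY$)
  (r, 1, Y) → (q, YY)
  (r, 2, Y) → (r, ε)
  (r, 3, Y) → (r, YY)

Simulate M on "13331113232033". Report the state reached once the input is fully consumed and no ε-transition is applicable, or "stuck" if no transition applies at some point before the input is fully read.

stuck

(p, 13331113232033, $)
  read 1, top $: go to q, push $ → (q, 3331113232033, $)
  read 3, top $: go to r, push Y$ → (r, 331113232033, Y$)
  read 3, top Y: go to r, push YY → (r, 31113232033, YY$)
  read 3, top Y: go to r, push YY → (r, 1113232033, YYY$)
  read 1, top Y: go to q, push YY → (q, 113232033, YYYY$)
  read 1, top Y: go to r, push ε → (r, 13232033, YYY$)
  read 1, top Y: go to q, push YY → (q, 3232033, YYYY$)
  read 3, top Y: go to r, push Y → (r, 232033, YYYY$)
  read 2, top Y: go to r, push ε → (r, 32033, YYY$)
  read 3, top Y: go to r, push YY → (r, 2033, YYYY$)
  read 2, top Y: go to r, push ε → (r, 033, YYY$)
No transition for (r, 0, top Y); M blocks with input 033 remaining.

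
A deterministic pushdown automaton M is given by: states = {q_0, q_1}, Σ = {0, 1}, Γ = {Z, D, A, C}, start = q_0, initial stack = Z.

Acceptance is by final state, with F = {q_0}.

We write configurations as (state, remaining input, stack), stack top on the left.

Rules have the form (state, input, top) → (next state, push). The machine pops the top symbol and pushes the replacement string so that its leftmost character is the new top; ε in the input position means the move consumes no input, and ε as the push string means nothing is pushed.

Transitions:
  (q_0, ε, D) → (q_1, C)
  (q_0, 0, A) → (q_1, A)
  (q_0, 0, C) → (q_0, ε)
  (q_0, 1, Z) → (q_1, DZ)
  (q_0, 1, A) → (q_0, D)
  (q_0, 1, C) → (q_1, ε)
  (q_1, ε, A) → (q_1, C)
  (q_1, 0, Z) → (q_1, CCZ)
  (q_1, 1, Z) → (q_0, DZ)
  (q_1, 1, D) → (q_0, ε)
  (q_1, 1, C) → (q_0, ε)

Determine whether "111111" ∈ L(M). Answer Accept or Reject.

Accept

(q_0, 111111, Z) ⊢ (q_1, 11111, DZ) ⊢ (q_0, 1111, Z) ⊢ (q_1, 111, DZ) ⊢ (q_0, 11, Z) ⊢ (q_1, 1, DZ) ⊢ (q_0, ε, Z)
All input consumed; state q_0 ∈ F.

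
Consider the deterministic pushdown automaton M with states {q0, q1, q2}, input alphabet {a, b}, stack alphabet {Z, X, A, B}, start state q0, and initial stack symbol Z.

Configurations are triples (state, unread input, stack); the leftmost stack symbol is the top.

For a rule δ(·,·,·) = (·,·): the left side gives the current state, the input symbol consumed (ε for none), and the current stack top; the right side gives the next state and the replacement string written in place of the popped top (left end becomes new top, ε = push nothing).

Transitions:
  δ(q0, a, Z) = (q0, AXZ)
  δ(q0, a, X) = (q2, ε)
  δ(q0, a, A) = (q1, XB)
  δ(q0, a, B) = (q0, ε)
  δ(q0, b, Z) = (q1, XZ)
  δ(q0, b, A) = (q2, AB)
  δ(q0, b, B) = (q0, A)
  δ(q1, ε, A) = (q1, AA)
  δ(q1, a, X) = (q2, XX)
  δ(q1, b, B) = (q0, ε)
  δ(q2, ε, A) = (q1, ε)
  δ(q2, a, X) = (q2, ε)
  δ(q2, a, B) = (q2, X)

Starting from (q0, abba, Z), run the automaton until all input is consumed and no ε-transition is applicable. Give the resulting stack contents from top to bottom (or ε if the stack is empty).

(q0, abba, Z)
  read a, top Z: go to q0, push AXZ → (q0, bba, AXZ)
  read b, top A: go to q2, push AB → (q2, ba, ABXZ)
  ε-move, top A: go to q1, push ε → (q1, ba, BXZ)
  read b, top B: go to q0, push ε → (q0, a, XZ)
  read a, top X: go to q2, push ε → (q2, ε, Z)
All input consumed in state q2 with stack Z.

Z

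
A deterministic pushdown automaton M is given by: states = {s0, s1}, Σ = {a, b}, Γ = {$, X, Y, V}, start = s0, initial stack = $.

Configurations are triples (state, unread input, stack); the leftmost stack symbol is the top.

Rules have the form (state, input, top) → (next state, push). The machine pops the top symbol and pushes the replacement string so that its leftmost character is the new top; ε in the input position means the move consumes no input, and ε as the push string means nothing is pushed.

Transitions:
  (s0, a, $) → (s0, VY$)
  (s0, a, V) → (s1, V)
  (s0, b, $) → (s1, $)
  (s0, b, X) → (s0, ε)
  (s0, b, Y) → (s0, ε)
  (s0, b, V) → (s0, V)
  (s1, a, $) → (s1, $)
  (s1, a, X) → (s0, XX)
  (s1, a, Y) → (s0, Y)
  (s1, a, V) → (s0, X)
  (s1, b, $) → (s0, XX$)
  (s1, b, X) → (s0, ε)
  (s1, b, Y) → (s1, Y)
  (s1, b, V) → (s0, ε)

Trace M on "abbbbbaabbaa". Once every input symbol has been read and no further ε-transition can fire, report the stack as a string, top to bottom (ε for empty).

VY$

(s0, abbbbbaabbaa, $)
  read a, top $: go to s0, push VY$ → (s0, bbbbbaabbaa, VY$)
  read b, top V: go to s0, push V → (s0, bbbbaabbaa, VY$)
  read b, top V: go to s0, push V → (s0, bbbaabbaa, VY$)
  read b, top V: go to s0, push V → (s0, bbaabbaa, VY$)
  read b, top V: go to s0, push V → (s0, baabbaa, VY$)
  read b, top V: go to s0, push V → (s0, aabbaa, VY$)
  read a, top V: go to s1, push V → (s1, abbaa, VY$)
  read a, top V: go to s0, push X → (s0, bbaa, XY$)
  read b, top X: go to s0, push ε → (s0, baa, Y$)
  read b, top Y: go to s0, push ε → (s0, aa, $)
  read a, top $: go to s0, push VY$ → (s0, a, VY$)
  read a, top V: go to s1, push V → (s1, ε, VY$)
All input consumed in state s1 with stack VY$.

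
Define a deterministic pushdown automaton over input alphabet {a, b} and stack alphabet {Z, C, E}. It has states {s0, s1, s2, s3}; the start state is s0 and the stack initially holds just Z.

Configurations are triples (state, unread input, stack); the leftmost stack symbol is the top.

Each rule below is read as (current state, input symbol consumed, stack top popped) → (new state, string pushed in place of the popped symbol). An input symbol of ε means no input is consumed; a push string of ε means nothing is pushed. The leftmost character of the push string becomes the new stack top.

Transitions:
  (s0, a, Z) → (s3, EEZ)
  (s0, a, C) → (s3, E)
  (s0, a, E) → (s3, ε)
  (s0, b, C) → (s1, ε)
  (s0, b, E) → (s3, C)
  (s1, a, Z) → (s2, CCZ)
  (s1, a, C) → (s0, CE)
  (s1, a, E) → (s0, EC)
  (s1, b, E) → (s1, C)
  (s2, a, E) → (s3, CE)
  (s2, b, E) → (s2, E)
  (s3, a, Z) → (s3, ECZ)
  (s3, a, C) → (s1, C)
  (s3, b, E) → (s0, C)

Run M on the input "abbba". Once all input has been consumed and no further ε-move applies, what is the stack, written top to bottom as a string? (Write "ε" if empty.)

CEZ

(s0, abbba, Z) ⊢ (s3, bbba, EEZ) ⊢ (s0, bba, CEZ) ⊢ (s1, ba, EZ) ⊢ (s1, a, CZ) ⊢ (s0, ε, CEZ)
All input consumed in state s0 with stack CEZ.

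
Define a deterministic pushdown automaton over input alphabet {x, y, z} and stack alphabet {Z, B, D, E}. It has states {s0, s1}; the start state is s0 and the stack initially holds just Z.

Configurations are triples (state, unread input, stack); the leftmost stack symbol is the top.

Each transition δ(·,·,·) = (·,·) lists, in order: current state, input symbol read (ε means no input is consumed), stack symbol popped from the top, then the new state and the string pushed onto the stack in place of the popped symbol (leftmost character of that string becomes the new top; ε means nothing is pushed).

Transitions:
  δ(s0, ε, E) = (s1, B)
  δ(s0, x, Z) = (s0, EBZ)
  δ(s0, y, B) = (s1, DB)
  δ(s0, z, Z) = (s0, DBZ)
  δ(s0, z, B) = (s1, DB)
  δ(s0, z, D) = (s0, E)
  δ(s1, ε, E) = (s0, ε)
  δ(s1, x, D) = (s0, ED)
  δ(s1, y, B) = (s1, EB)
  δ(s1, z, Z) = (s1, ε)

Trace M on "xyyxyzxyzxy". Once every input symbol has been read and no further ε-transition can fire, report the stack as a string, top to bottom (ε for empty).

BDBDBDBBZ

(s0, xyyxyzxyzxy, Z) ⊢ (s0, yyxyzxyzxy, EBZ) ⊢ (s1, yyxyzxyzxy, BBZ) ⊢ (s1, yxyzxyzxy, EBBZ) ⊢ (s0, yxyzxyzxy, BBZ) ⊢ (s1, xyzxyzxy, DBBZ) ⊢ (s0, yzxyzxy, EDBBZ) ⊢ (s1, yzxyzxy, BDBBZ) ⊢ (s1, zxyzxy, EBDBBZ) ⊢ (s0, zxyzxy, BDBBZ) ⊢ (s1, xyzxy, DBDBBZ) ⊢ (s0, yzxy, EDBDBBZ) ⊢ (s1, yzxy, BDBDBBZ) ⊢ (s1, zxy, EBDBDBBZ) ⊢ (s0, zxy, BDBDBBZ) ⊢ (s1, xy, DBDBDBBZ) ⊢ (s0, y, EDBDBDBBZ) ⊢ (s1, y, BDBDBDBBZ) ⊢ (s1, ε, EBDBDBDBBZ) ⊢ (s0, ε, BDBDBDBBZ)
All input consumed in state s0 with stack BDBDBDBBZ.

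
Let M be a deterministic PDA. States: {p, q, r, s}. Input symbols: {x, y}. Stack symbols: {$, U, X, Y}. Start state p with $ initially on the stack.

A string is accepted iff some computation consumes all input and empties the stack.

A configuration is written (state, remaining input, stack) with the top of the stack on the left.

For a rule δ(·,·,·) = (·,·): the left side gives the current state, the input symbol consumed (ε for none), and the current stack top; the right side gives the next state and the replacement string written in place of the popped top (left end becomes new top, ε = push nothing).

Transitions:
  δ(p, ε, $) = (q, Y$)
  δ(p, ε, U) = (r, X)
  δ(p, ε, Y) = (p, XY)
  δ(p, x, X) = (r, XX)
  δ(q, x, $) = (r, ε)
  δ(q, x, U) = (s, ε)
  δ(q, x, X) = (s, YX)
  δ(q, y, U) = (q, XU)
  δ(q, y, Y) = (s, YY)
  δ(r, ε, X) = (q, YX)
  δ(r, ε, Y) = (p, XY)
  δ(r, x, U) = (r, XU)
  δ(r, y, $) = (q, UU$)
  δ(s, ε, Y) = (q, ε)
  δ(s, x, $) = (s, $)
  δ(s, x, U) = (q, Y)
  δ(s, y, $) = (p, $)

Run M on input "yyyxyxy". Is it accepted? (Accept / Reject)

Reject

(p, yyyxyxy, $)
  ε-move, top $: go to q, push Y$ → (q, yyyxyxy, Y$)
  read y, top Y: go to s, push YY → (s, yyxyxy, YY$)
  ε-move, top Y: go to q, push ε → (q, yyxyxy, Y$)
  read y, top Y: go to s, push YY → (s, yxyxy, YY$)
  ε-move, top Y: go to q, push ε → (q, yxyxy, Y$)
  read y, top Y: go to s, push YY → (s, xyxy, YY$)
  ε-move, top Y: go to q, push ε → (q, xyxy, Y$)
No transition applies at (q, xyxy, Y$); input not fully consumed.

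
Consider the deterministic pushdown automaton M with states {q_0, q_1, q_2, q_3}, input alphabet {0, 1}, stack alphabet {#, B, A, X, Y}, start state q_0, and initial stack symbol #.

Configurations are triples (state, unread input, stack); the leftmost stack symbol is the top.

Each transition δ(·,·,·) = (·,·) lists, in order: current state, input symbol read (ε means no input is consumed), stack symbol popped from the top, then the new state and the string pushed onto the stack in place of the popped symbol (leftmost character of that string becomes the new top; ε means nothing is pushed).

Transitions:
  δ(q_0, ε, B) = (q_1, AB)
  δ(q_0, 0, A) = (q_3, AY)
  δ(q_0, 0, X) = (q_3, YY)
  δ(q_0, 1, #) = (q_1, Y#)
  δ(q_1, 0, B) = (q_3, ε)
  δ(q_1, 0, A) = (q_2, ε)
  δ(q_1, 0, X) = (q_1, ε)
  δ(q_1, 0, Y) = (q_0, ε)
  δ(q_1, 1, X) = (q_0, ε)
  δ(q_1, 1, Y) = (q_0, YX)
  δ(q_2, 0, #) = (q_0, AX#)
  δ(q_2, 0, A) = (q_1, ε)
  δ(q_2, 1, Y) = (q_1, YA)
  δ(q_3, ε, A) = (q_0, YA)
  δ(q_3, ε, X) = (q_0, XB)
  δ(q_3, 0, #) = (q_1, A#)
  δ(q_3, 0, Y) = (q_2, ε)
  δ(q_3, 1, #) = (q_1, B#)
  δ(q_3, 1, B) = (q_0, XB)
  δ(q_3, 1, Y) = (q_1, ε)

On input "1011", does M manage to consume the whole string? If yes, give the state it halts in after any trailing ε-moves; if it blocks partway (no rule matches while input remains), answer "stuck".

q_0

(q_0, 1011, #)
  read 1, top #: go to q_1, push Y# → (q_1, 011, Y#)
  read 0, top Y: go to q_0, push ε → (q_0, 11, #)
  read 1, top #: go to q_1, push Y# → (q_1, 1, Y#)
  read 1, top Y: go to q_0, push YX → (q_0, ε, YX#)
All input consumed; M is in state q_0.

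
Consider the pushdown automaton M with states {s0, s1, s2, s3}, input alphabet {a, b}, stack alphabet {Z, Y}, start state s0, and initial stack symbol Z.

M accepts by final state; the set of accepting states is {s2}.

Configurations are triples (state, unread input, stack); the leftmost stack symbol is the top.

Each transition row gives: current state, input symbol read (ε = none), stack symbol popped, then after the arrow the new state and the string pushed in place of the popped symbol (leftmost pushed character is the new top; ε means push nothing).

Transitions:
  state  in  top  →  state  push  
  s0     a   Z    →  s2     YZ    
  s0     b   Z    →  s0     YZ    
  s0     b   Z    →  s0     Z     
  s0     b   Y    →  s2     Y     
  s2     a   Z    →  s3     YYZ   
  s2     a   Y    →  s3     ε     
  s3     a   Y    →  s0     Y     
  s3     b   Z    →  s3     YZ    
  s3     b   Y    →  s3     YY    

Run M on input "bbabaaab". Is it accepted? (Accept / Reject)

No computation consumes all input and reaches a final state.

Reject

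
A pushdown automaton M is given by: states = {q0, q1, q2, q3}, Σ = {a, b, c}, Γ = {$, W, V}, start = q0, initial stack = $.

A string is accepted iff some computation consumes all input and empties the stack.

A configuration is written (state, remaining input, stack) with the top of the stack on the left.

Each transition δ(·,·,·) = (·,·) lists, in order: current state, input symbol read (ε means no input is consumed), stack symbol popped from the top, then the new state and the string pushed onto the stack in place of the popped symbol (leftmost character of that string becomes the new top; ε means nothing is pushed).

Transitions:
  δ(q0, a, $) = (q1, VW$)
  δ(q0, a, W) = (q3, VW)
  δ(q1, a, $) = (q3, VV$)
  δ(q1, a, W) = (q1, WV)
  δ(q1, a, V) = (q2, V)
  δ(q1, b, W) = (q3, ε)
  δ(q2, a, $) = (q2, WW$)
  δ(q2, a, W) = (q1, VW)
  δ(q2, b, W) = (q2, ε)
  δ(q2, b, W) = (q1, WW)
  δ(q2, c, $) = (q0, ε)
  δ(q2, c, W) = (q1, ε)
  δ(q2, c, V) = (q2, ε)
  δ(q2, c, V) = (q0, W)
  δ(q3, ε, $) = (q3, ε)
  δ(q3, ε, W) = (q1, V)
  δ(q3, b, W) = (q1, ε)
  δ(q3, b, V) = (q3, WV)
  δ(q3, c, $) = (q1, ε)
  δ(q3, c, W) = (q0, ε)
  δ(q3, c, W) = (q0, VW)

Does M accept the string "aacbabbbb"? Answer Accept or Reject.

One accepting computation: (q0, aacbabbbb, $) ⊢ (q1, acbabbbb, VW$) ⊢ (q2, cbabbbb, VW$) ⊢ (q2, babbbb, W$) ⊢ (q2, abbbb, $) ⊢ (q2, bbbb, WW$) ⊢ (q1, bbb, WWW$) ⊢ (q3, bb, WW$) ⊢ (q1, b, W$) ⊢ (q3, ε, $) ⊢ (q3, ε, ε)
All input consumed and the stack is empty.

Accept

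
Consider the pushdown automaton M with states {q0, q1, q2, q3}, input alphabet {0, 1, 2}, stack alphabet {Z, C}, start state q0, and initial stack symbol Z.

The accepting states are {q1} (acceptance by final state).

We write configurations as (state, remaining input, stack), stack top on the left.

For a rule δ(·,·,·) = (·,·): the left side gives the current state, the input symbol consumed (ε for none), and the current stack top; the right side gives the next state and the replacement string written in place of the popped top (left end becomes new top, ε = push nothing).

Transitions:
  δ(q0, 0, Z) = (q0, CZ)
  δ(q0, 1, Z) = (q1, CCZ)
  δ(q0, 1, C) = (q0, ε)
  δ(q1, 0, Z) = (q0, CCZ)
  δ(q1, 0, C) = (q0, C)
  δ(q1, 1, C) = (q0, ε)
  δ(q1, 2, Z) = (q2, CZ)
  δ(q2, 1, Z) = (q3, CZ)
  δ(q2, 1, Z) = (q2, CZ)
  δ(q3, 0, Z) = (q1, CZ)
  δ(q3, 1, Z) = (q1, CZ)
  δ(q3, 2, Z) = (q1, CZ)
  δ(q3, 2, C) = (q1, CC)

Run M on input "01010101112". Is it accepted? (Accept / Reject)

Reject

No computation consumes all input and reaches a final state.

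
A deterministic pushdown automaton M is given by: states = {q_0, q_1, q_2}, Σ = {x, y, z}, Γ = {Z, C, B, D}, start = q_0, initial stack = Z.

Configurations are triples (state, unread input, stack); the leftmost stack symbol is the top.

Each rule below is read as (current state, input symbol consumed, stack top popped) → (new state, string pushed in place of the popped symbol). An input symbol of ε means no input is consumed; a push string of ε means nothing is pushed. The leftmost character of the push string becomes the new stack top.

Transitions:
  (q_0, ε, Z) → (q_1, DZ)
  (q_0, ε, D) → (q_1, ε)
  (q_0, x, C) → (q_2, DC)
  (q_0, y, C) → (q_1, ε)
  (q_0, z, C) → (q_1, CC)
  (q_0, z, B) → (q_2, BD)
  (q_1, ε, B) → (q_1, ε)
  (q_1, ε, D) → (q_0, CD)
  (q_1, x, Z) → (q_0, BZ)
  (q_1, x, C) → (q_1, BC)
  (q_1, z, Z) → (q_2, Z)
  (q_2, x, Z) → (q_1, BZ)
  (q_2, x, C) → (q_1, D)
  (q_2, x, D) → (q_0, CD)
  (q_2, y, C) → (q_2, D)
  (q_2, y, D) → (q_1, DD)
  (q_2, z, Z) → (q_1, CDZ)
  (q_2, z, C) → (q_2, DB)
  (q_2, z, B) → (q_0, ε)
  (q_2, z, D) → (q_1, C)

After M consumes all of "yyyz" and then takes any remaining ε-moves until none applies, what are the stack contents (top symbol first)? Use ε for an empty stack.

CCDZ

(q_0, yyyz, Z) ⊢ (q_1, yyyz, DZ) ⊢ (q_0, yyyz, CDZ) ⊢ (q_1, yyz, DZ) ⊢ (q_0, yyz, CDZ) ⊢ (q_1, yz, DZ) ⊢ (q_0, yz, CDZ) ⊢ (q_1, z, DZ) ⊢ (q_0, z, CDZ) ⊢ (q_1, ε, CCDZ)
All input consumed in state q_1 with stack CCDZ.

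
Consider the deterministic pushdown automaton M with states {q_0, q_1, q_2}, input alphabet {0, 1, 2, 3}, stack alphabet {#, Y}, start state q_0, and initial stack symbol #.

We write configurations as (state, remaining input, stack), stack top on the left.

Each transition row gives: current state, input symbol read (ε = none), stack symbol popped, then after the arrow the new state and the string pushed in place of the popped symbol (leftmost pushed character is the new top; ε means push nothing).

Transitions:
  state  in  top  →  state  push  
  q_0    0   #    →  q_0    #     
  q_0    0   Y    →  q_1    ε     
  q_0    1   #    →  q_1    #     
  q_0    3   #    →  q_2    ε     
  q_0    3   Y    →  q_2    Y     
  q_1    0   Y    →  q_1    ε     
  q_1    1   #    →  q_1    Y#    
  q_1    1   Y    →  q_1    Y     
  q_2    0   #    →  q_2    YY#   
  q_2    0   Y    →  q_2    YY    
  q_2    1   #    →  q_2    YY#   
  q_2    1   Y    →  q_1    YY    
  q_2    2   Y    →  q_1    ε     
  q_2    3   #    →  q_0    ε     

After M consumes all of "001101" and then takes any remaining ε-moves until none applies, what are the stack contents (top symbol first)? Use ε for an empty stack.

(q_0, 001101, #) ⊢ (q_0, 01101, #) ⊢ (q_0, 1101, #) ⊢ (q_1, 101, #) ⊢ (q_1, 01, Y#) ⊢ (q_1, 1, #) ⊢ (q_1, ε, Y#)
All input consumed in state q_1 with stack Y#.

Y#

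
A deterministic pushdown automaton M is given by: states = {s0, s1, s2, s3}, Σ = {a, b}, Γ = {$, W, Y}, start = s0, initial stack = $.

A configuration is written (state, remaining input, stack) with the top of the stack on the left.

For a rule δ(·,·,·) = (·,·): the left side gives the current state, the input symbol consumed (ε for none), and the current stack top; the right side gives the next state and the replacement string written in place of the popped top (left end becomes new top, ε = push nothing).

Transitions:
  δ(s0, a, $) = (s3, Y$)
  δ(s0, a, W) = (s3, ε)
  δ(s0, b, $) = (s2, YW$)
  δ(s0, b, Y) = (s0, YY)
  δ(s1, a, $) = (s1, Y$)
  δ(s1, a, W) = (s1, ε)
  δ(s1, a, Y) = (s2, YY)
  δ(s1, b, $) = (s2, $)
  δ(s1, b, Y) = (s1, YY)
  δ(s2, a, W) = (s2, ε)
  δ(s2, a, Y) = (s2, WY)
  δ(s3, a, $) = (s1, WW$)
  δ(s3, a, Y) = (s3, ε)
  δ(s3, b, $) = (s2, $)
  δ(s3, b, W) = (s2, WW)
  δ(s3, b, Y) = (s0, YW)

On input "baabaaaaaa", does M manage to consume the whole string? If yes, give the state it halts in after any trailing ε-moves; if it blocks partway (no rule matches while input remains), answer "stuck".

stuck

(s0, baabaaaaaa, $)
  read b, top $: go to s2, push YW$ → (s2, aabaaaaaa, YW$)
  read a, top Y: go to s2, push WY → (s2, abaaaaaa, WYW$)
  read a, top W: go to s2, push ε → (s2, baaaaaa, YW$)
No transition for (s2, b, top Y); M blocks with input baaaaaa remaining.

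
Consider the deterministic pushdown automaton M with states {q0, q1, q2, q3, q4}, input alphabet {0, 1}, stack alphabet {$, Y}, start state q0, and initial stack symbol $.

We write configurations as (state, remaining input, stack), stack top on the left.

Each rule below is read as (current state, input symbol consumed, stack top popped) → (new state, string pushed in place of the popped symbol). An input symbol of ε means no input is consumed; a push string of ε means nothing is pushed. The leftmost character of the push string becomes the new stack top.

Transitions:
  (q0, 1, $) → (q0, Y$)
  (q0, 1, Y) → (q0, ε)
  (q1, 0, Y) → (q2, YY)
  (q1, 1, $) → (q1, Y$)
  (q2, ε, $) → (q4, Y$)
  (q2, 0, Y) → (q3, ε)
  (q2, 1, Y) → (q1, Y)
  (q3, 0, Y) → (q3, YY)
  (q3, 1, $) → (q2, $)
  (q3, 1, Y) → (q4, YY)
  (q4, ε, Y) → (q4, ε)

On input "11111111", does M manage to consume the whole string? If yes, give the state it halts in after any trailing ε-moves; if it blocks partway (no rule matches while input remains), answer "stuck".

q0

(q0, 11111111, $)
  read 1, top $: go to q0, push Y$ → (q0, 1111111, Y$)
  read 1, top Y: go to q0, push ε → (q0, 111111, $)
  read 1, top $: go to q0, push Y$ → (q0, 11111, Y$)
  read 1, top Y: go to q0, push ε → (q0, 1111, $)
  read 1, top $: go to q0, push Y$ → (q0, 111, Y$)
  read 1, top Y: go to q0, push ε → (q0, 11, $)
  read 1, top $: go to q0, push Y$ → (q0, 1, Y$)
  read 1, top Y: go to q0, push ε → (q0, ε, $)
All input consumed; M is in state q0.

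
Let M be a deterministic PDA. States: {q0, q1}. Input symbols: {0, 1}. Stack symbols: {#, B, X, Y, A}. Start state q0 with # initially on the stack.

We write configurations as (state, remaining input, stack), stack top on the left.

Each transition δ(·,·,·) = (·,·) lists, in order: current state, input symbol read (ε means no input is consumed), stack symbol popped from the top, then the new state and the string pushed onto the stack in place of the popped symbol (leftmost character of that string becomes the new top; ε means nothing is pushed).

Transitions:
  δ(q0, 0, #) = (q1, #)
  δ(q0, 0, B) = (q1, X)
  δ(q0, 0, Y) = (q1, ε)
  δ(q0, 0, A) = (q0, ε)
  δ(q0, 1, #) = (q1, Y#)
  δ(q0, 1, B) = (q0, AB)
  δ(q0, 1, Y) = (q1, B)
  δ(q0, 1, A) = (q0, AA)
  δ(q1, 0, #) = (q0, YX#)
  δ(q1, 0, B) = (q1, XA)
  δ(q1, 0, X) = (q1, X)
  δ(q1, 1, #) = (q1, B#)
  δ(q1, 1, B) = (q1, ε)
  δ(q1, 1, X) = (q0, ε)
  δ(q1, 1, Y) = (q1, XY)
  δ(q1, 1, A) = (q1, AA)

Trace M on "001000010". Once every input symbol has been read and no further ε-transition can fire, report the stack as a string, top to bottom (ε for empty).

X#

(q0, 001000010, #)
  read 0, top #: go to q1, push # → (q1, 01000010, #)
  read 0, top #: go to q0, push YX# → (q0, 1000010, YX#)
  read 1, top Y: go to q1, push B → (q1, 000010, BX#)
  read 0, top B: go to q1, push XA → (q1, 00010, XAX#)
  read 0, top X: go to q1, push X → (q1, 0010, XAX#)
  read 0, top X: go to q1, push X → (q1, 010, XAX#)
  read 0, top X: go to q1, push X → (q1, 10, XAX#)
  read 1, top X: go to q0, push ε → (q0, 0, AX#)
  read 0, top A: go to q0, push ε → (q0, ε, X#)
All input consumed in state q0 with stack X#.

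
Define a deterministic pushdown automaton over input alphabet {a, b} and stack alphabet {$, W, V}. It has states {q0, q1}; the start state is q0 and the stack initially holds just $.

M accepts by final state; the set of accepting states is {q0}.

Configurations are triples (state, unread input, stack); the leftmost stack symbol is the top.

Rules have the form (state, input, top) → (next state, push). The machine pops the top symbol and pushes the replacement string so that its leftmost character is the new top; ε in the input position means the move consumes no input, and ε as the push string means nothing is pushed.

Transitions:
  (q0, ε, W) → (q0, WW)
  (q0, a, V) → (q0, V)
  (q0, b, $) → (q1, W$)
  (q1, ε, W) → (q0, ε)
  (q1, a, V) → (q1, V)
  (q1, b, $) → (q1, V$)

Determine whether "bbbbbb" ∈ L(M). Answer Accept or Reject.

(q0, bbbbbb, $)
  read b, top $: go to q1, push W$ → (q1, bbbbb, W$)
  ε-move, top W: go to q0, push ε → (q0, bbbbb, $)
  read b, top $: go to q1, push W$ → (q1, bbbb, W$)
  ε-move, top W: go to q0, push ε → (q0, bbbb, $)
  read b, top $: go to q1, push W$ → (q1, bbb, W$)
  ε-move, top W: go to q0, push ε → (q0, bbb, $)
  read b, top $: go to q1, push W$ → (q1, bb, W$)
  ε-move, top W: go to q0, push ε → (q0, bb, $)
  read b, top $: go to q1, push W$ → (q1, b, W$)
  ε-move, top W: go to q0, push ε → (q0, b, $)
  read b, top $: go to q1, push W$ → (q1, ε, W$)
  ε-move, top W: go to q0, push ε → (q0, ε, $)
All input consumed; state q0 ∈ F.

Accept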